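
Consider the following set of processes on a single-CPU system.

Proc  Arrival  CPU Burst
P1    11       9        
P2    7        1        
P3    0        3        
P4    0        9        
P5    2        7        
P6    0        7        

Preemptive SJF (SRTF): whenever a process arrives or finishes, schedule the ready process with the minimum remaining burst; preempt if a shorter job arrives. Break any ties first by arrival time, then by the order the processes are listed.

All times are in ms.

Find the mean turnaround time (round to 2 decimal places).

Gantt: | P3 0-3 | P6 3-7 | P2 7-8 | P6 8-11 | P5 11-18 | P4 18-27 | P1 27-36 |
Completion: P1=36  P2=8  P3=3  P4=27  P5=18  P6=11
Turnaround times: P1=25, P2=1, P3=3, P4=27, P5=16, P6=11
Average turnaround = (25+1+3+27+16+11) / 6 = 83/6 = 13.83

13.83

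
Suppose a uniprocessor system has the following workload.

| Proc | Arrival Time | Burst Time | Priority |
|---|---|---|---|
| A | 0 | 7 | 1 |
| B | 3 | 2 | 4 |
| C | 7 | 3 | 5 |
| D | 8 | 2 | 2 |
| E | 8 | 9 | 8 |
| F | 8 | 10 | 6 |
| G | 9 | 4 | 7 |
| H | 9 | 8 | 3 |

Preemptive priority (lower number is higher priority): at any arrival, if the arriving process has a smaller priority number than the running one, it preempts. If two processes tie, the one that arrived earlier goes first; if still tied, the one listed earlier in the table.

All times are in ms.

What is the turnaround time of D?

2

Timeline: | A 0-7 | B 7-8 | D 8-10 | H 10-18 | B 18-19 | C 19-22 | F 22-32 | G 32-36 | E 36-45 |
Completion: A=7  B=19  C=22  D=10  E=45  F=32  G=36  H=18
Turnaround (C−A): A=7  B=16  C=15  D=2  E=37  F=24  G=27  H=9
Turnaround(D) = completion − arrival = 10 − 8 = 2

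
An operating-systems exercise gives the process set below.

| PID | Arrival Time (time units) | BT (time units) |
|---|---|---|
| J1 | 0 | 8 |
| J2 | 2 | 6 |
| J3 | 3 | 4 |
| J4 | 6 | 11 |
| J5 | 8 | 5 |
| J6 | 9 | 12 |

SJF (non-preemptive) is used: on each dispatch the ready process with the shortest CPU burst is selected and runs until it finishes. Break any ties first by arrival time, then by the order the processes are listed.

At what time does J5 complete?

17

Gantt: | J1 0-8 | J3 8-12 | J5 12-17 | J2 17-23 | J4 23-34 | J6 34-46 |
Completion: J1=8  J2=23  J3=12  J4=34  J5=17  J6=46
Turnaround (C−A): J1=8  J2=21  J3=9  J4=28  J5=9  J6=37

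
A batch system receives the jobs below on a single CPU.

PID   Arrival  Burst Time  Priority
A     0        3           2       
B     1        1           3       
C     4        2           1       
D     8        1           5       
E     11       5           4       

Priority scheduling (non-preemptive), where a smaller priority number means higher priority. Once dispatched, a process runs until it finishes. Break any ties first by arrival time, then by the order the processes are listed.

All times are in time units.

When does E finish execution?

16

Schedule: | A 0-3 | B 3-4 | C 4-6 | idle 6-8 | D 8-9 | idle 9-11 | E 11-16 |
Completion: A=3  B=4  C=6  D=9  E=16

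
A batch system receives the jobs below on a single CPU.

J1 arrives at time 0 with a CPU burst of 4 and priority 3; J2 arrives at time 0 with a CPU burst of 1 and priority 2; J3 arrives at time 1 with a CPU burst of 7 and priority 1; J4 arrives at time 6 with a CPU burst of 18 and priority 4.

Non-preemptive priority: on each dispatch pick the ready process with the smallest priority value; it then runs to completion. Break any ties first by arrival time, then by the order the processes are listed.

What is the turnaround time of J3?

Gantt: | J2 0-1 | J3 1-8 | J1 8-12 | J4 12-30 |
Completion: J1=12  J2=1  J3=8  J4=30
Turnaround (C−A): J1=12  J2=1  J3=7  J4=24
Turnaround(J3) = completion − arrival = 8 − 1 = 7

7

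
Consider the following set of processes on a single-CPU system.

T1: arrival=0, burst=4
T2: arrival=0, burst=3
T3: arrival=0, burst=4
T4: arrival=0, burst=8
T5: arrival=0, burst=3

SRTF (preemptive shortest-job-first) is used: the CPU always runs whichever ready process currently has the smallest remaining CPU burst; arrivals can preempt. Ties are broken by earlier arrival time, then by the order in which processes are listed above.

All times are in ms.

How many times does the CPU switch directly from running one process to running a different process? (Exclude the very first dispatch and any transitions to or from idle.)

Timeline: | T2 0-3 | T5 3-6 | T1 6-10 | T3 10-14 | T4 14-22 |
Completion: T1=10  T2=3  T3=14  T4=22  T5=6
Turnaround (C−A): T1=10  T2=3  T3=14  T4=22  T5=6

4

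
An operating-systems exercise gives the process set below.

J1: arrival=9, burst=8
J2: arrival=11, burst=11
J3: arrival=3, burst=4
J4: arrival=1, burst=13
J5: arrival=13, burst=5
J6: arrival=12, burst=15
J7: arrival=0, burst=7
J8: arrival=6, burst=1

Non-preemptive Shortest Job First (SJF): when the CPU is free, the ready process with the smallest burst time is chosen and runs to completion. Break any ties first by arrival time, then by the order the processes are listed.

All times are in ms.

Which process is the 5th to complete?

J5

Timeline: | J7 0-7 | J8 7-8 | J3 8-12 | J1 12-20 | J5 20-25 | J2 25-36 | J4 36-49 | J6 49-64 |
Completion: J1=20  J2=36  J3=12  J4=49  J5=25  J6=64  J7=7  J8=8
Turnaround (C−A): J1=11  J2=25  J3=9  J4=48  J5=12  J6=52  J7=7  J8=2
Finish order: J7 → J8 → J3 → J1 → J5 → J2 → J4 → J6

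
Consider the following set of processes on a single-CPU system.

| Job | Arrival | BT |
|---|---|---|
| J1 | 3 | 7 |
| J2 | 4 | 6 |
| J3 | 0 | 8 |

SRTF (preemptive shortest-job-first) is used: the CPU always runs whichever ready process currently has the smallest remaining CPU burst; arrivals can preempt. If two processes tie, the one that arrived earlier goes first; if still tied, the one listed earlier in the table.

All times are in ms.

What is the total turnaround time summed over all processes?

36

Timeline: | J3 0-8 | J2 8-14 | J1 14-21 |
Completion: J1=21  J2=14  J3=8
Turnaround (C−A): J1=18  J2=10  J3=8
Turnaround = completion − arrival: J1=18, J2=10, J3=8
Total turnaround = 18 + 10 + 8 = 36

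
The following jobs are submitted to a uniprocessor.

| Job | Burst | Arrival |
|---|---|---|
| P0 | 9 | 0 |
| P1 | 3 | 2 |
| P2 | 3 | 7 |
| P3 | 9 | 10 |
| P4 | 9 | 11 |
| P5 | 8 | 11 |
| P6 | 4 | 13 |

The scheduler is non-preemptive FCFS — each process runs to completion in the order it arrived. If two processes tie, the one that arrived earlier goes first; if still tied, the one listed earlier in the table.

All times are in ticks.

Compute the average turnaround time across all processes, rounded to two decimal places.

Gantt: | P0 0-9 | P1 9-12 | P2 12-15 | P3 15-24 | P4 24-33 | P5 33-41 | P6 41-45 |
Completion: P0=9  P1=12  P2=15  P3=24  P4=33  P5=41  P6=45
Turnaround (C−A): P0=9  P1=10  P2=8  P3=14  P4=22  P5=30  P6=32
Turnaround times: P0=9, P1=10, P2=8, P3=14, P4=22, P5=30, P6=32
Average turnaround = (9+10+8+14+22+30+32) / 7 = 125/7 = 17.86

17.86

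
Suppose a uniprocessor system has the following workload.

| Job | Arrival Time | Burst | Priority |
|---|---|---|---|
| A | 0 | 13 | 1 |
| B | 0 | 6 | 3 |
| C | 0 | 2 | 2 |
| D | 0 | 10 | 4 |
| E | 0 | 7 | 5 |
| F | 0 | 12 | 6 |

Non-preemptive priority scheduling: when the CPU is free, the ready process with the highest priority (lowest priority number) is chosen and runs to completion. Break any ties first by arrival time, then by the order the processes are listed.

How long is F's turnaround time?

Timeline: | A 0-13 | C 13-15 | B 15-21 | D 21-31 | E 31-38 | F 38-50 |
Completion: A=13  B=21  C=15  D=31  E=38  F=50
Turnaround(F) = completion − arrival = 50 − 0 = 50

50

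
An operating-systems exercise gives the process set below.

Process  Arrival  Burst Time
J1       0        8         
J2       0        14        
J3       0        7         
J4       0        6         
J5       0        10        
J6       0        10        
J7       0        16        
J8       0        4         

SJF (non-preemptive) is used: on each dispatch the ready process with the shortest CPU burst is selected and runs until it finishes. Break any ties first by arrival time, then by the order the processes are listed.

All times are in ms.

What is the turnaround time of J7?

75

Timeline: | J8 0-4 | J4 4-10 | J3 10-17 | J1 17-25 | J5 25-35 | J6 35-45 | J2 45-59 | J7 59-75 |
Completion: J1=25  J2=59  J3=17  J4=10  J5=35  J6=45  J7=75  J8=4
Turnaround(J7) = completion − arrival = 75 − 0 = 75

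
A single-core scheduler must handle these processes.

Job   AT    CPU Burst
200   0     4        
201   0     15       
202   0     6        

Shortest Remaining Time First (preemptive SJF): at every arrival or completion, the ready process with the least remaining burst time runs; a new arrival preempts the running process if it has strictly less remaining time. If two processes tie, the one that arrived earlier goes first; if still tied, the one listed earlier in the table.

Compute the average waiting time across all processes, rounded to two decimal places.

4.67

Timeline: | 200 0-4 | 202 4-10 | 201 10-25 |
Completion: 200=4  201=25  202=10
Turnaround (C−A): 200=4  201=25  202=10
Waiting times: 200=0, 201=10, 202=4
Average waiting = (0+10+4) / 3 = 14/3 = 4.67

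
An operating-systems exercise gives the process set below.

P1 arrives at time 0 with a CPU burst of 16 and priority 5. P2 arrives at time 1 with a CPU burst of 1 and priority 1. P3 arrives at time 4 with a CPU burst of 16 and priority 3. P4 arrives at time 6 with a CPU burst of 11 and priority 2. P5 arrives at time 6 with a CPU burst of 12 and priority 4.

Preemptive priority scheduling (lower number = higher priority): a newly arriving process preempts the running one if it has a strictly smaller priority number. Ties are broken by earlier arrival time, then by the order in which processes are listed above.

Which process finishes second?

Gantt: | P1 0-1 | P2 1-2 | P1 2-4 | P3 4-6 | P4 6-17 | P3 17-31 | P5 31-43 | P1 43-56 |
Completion: P1=56  P2=2  P3=31  P4=17  P5=43
Turnaround (C−A): P1=56  P2=1  P3=27  P4=11  P5=37
Finish order: P2 → P4 → P3 → P5 → P1

P4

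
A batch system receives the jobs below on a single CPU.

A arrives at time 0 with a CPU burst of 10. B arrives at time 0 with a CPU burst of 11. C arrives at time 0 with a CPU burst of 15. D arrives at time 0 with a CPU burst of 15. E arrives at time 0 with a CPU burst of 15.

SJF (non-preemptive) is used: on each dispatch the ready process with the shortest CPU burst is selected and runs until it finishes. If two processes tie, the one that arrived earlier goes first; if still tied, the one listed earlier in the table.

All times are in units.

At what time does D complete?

Schedule: | A 0-10 | B 10-21 | C 21-36 | D 36-51 | E 51-66 |
Completion: A=10  B=21  C=36  D=51  E=66
Turnaround (C−A): A=10  B=21  C=36  D=51  E=66

51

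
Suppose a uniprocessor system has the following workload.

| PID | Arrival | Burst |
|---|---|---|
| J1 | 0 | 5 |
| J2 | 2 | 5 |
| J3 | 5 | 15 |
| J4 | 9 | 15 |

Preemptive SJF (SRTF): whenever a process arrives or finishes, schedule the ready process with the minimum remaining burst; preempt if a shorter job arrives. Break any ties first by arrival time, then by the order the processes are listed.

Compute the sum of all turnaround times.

Schedule: | J1 0-5 | J2 5-10 | J3 10-25 | J4 25-40 |
Completion: J1=5  J2=10  J3=25  J4=40
Turnaround (C−A): J1=5  J2=8  J3=20  J4=31
Turnaround = completion − arrival: J1=5, J2=8, J3=20, J4=31
Total turnaround = 5 + 8 + 20 + 31 = 64

64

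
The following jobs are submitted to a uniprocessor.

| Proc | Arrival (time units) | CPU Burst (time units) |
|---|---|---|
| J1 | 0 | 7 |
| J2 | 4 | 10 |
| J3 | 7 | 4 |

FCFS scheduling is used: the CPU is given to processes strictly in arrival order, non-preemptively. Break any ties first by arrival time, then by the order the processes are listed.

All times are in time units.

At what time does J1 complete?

Schedule: | J1 0-7 | J2 7-17 | J3 17-21 |
Completion: J1=7  J2=17  J3=21

7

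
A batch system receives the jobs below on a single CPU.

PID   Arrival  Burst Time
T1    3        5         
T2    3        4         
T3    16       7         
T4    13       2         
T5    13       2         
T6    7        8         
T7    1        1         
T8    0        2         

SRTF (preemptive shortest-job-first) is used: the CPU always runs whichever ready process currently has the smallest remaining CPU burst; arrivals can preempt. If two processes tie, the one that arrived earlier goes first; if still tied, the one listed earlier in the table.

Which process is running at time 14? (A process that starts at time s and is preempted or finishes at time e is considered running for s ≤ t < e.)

T4

Gantt: | T8 0-2 | T7 2-3 | T2 3-7 | T1 7-12 | T6 12-13 | T4 13-15 | T5 15-17 | T6 17-24 | T3 24-31 |
Completion: T1=12  T2=7  T3=31  T4=15  T5=17  T6=24  T7=3  T8=2
Turnaround (C−A): T1=9  T2=4  T3=15  T4=2  T5=4  T6=17  T7=2  T8=2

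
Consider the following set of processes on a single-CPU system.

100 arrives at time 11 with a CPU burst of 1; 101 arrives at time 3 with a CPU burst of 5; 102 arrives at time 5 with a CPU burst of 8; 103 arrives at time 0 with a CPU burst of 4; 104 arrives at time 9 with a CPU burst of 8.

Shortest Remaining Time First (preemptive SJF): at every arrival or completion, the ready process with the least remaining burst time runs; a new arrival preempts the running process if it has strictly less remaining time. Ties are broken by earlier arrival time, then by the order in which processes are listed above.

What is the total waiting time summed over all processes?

15

Schedule: | 103 0-4 | 101 4-9 | 102 9-11 | 100 11-12 | 102 12-18 | 104 18-26 |
Completion: 100=12  101=9  102=18  103=4  104=26
Turnaround (C−A): 100=1  101=6  102=13  103=4  104=17
Waiting = turnaround − burst: 100=0, 101=1, 102=5, 103=0, 104=9
Total waiting = 0 + 1 + 5 + 0 + 9 = 15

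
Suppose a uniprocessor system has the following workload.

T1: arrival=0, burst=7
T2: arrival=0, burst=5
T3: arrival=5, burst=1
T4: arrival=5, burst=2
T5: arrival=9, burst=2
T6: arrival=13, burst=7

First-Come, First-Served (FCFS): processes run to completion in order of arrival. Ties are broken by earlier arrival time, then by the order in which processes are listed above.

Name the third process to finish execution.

Timeline: | T1 0-7 | T2 7-12 | T3 12-13 | T4 13-15 | T5 15-17 | T6 17-24 |
Completion: T1=7  T2=12  T3=13  T4=15  T5=17  T6=24
Turnaround (C−A): T1=7  T2=12  T3=8  T4=10  T5=8  T6=11
Finish order: T1 → T2 → T3 → T4 → T5 → T6

T3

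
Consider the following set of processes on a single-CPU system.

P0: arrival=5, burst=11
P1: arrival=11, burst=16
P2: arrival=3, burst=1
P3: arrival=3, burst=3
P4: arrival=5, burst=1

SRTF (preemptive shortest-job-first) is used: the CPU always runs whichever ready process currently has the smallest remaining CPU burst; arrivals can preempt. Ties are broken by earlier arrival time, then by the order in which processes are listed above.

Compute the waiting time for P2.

0

Schedule: | idle 0-3 | P2 3-4 | P3 4-5 | P4 5-6 | P3 6-8 | P0 8-19 | P1 19-35 |
Completion: P0=19  P1=35  P2=4  P3=8  P4=6
Waiting(P2) = turnaround − burst = 1 − 1 = 0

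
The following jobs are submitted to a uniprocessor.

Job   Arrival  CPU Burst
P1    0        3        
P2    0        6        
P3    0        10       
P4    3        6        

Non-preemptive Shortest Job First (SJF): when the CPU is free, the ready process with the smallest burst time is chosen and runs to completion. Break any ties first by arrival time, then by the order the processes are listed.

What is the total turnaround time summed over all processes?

Gantt: | P1 0-3 | P2 3-9 | P4 9-15 | P3 15-25 |
Completion: P1=3  P2=9  P3=25  P4=15
Turnaround = completion − arrival: P1=3, P2=9, P3=25, P4=12
Total turnaround = 3 + 9 + 25 + 12 = 49

49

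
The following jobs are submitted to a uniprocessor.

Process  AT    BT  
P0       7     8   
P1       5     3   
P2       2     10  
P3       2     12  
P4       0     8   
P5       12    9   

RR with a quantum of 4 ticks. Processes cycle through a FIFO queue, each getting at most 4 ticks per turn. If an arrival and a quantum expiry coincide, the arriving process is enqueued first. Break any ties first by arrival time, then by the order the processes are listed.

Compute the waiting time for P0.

Schedule: | P4 0-4 | P2 4-8 | P3 8-12 | P4 12-16 | P1 16-19 | P0 19-23 | P2 23-27 | P5 27-31 | P3 31-35 | P0 35-39 | P2 39-41 | P5 41-45 | P3 45-49 | P5 49-50 |
Completion: P0=39  P1=19  P2=41  P3=49  P4=16  P5=50
Waiting(P0) = turnaround − burst = 32 − 8 = 24

24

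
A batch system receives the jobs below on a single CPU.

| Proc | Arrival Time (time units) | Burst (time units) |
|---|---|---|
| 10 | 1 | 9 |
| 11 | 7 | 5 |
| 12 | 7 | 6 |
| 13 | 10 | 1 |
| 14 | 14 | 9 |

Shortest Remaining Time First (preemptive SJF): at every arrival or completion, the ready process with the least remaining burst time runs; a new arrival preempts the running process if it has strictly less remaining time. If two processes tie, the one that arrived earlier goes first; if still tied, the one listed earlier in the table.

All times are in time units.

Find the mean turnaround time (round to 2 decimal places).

Timeline: | idle 0-1 | 10 1-10 | 13 10-11 | 11 11-16 | 12 16-22 | 14 22-31 |
Completion: 10=10  11=16  12=22  13=11  14=31
Turnaround times: 10=9, 11=9, 12=15, 13=1, 14=17
Average turnaround = (9+9+15+1+17) / 5 = 51/5 = 10.20

10.20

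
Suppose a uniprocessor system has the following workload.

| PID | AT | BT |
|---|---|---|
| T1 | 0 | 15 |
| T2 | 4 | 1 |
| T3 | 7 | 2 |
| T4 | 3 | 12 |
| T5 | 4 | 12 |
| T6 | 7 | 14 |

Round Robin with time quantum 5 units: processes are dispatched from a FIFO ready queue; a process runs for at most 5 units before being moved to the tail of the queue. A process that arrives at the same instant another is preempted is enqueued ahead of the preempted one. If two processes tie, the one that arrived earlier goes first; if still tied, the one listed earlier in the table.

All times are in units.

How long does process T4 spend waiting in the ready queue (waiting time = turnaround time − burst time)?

35

Timeline: | T1 0-5 | T4 5-10 | T2 10-11 | T5 11-16 | T1 16-21 | T3 21-23 | T6 23-28 | T4 28-33 | T5 33-38 | T1 38-43 | T6 43-48 | T4 48-50 | T5 50-52 | T6 52-56 |
Completion: T1=43  T2=11  T3=23  T4=50  T5=52  T6=56
Turnaround (C−A): T1=43  T2=7  T3=16  T4=47  T5=48  T6=49
Waiting(T4) = turnaround − burst = 47 − 12 = 35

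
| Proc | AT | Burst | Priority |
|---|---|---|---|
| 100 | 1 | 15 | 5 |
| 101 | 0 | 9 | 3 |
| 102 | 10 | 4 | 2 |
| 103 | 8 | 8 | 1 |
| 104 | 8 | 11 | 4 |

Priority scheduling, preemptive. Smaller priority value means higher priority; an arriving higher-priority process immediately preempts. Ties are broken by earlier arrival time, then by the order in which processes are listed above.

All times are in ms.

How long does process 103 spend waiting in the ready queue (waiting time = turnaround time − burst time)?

Timeline: | 101 0-8 | 103 8-16 | 102 16-20 | 101 20-21 | 104 21-32 | 100 32-47 |
Completion: 100=47  101=21  102=20  103=16  104=32
Turnaround (C−A): 100=46  101=21  102=10  103=8  104=24
Waiting(103) = turnaround − burst = 8 − 8 = 0

0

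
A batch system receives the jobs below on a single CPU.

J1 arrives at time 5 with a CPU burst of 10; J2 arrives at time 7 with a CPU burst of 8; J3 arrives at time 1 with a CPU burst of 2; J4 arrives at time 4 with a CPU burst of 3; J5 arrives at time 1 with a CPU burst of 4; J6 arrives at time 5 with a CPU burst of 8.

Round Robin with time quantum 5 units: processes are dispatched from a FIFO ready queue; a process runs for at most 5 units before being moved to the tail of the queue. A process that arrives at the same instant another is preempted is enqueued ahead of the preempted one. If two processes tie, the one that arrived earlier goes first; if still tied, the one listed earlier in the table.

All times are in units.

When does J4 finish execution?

Timeline: | idle 0-1 | J3 1-3 | J5 3-7 | J4 7-10 | J1 10-15 | J6 15-20 | J2 20-25 | J1 25-30 | J6 30-33 | J2 33-36 |
Completion: J1=30  J2=36  J3=3  J4=10  J5=7  J6=33
Turnaround (C−A): J1=25  J2=29  J3=2  J4=6  J5=6  J6=28

10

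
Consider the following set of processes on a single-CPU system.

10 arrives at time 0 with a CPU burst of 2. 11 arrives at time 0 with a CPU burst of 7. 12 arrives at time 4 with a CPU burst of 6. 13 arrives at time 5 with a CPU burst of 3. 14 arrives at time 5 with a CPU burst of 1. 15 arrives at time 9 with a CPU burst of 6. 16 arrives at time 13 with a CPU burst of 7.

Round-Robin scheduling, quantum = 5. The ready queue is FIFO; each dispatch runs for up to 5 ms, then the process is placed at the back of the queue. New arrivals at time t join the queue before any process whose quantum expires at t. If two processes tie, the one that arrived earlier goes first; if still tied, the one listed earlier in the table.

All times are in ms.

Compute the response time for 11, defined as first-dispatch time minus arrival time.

2

Schedule: | 10 0-2 | 11 2-7 | 12 7-12 | 13 12-15 | 14 15-16 | 11 16-18 | 15 18-23 | 12 23-24 | 16 24-29 | 15 29-30 | 16 30-32 |
Completion: 10=2  11=18  12=24  13=15  14=16  15=30  16=32
Turnaround (C−A): 10=2  11=18  12=20  13=10  14=11  15=21  16=19
Response(11) = first start − arrival = 2 − 0 = 2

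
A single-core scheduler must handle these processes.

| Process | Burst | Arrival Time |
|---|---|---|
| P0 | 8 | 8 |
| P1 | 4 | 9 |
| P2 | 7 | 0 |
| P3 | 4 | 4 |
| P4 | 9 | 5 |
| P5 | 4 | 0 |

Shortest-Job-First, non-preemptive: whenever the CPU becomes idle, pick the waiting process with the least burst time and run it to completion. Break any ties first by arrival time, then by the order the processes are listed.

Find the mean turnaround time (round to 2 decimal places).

Gantt: | P5 0-4 | P3 4-8 | P2 8-15 | P1 15-19 | P0 19-27 | P4 27-36 |
Completion: P0=27  P1=19  P2=15  P3=8  P4=36  P5=4
Turnaround times: P0=19, P1=10, P2=15, P3=4, P4=31, P5=4
Average turnaround = (19+10+15+4+31+4) / 6 = 83/6 = 13.83

13.83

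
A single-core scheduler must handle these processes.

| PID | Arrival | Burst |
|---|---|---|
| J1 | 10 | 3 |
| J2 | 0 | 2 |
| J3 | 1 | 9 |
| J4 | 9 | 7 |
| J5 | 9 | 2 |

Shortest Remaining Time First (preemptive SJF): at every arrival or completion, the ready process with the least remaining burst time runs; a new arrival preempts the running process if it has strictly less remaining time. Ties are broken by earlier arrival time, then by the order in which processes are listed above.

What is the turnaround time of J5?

Gantt: | J2 0-2 | J3 2-11 | J5 11-13 | J1 13-16 | J4 16-23 |
Completion: J1=16  J2=2  J3=11  J4=23  J5=13
Turnaround (C−A): J1=6  J2=2  J3=10  J4=14  J5=4
Turnaround(J5) = completion − arrival = 13 − 9 = 4

4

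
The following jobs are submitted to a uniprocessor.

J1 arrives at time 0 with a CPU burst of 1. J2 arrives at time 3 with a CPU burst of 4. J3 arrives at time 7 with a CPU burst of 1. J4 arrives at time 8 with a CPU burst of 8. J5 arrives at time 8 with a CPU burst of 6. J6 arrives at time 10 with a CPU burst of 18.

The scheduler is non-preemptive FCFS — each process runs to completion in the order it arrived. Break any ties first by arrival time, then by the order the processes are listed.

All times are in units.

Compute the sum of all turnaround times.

Gantt: | J1 0-1 | idle 1-3 | J2 3-7 | J3 7-8 | J4 8-16 | J5 16-22 | J6 22-40 |
Completion: J1=1  J2=7  J3=8  J4=16  J5=22  J6=40
Turnaround (C−A): J1=1  J2=4  J3=1  J4=8  J5=14  J6=30
Turnaround = completion − arrival: J1=1, J2=4, J3=1, J4=8, J5=14, J6=30
Total turnaround = 1 + 4 + 1 + 8 + 14 + 30 = 58

58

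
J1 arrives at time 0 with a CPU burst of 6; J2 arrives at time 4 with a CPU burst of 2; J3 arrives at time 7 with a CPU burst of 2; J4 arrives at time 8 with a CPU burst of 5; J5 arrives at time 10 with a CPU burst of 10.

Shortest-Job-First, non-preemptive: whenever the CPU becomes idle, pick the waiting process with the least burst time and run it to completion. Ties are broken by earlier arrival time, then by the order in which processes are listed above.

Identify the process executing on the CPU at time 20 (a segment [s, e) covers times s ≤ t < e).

Schedule: | J1 0-6 | J2 6-8 | J3 8-10 | J4 10-15 | J5 15-25 |
Completion: J1=6  J2=8  J3=10  J4=15  J5=25

J5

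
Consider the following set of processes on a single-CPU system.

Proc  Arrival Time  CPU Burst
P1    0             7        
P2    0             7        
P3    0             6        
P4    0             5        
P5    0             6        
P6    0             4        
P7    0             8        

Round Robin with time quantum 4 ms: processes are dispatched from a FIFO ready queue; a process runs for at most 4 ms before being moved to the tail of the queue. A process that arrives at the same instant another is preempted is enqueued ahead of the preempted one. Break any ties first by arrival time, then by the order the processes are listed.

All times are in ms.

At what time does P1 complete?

Gantt: | P1 0-4 | P2 4-8 | P3 8-12 | P4 12-16 | P5 16-20 | P6 20-24 | P7 24-28 | P1 28-31 | P2 31-34 | P3 34-36 | P4 36-37 | P5 37-39 | P7 39-43 |
Completion: P1=31  P2=34  P3=36  P4=37  P5=39  P6=24  P7=43
Turnaround (C−A): P1=31  P2=34  P3=36  P4=37  P5=39  P6=24  P7=43

31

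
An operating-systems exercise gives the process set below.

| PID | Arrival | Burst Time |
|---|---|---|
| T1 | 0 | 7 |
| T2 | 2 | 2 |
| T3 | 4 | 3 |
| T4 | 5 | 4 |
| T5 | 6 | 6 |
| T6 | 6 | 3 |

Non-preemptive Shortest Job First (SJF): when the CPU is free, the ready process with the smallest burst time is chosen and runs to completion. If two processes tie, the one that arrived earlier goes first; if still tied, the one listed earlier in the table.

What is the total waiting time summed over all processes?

39

Timeline: | T1 0-7 | T2 7-9 | T3 9-12 | T6 12-15 | T4 15-19 | T5 19-25 |
Completion: T1=7  T2=9  T3=12  T4=19  T5=25  T6=15
Waiting = turnaround − burst: T1=0, T2=5, T3=5, T4=10, T5=13, T6=6
Total waiting = 0 + 5 + 5 + 10 + 13 + 6 = 39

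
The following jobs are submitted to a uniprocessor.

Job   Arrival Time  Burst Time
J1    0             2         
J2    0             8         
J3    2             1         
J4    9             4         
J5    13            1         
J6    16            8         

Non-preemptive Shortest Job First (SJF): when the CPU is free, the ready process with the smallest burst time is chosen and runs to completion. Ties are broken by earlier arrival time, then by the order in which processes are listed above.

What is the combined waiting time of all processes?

7

Schedule: | J1 0-2 | J3 2-3 | J2 3-11 | J4 11-15 | J5 15-16 | J6 16-24 |
Completion: J1=2  J2=11  J3=3  J4=15  J5=16  J6=24
Turnaround (C−A): J1=2  J2=11  J3=1  J4=6  J5=3  J6=8
Waiting = turnaround − burst: J1=0, J2=3, J3=0, J4=2, J5=2, J6=0
Total waiting = 0 + 3 + 0 + 2 + 2 + 0 = 7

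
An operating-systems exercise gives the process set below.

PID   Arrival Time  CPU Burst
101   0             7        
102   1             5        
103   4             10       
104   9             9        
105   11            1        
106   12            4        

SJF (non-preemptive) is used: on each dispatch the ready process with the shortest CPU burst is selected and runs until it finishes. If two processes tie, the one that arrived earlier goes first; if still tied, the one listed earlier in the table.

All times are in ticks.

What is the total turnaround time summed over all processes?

74

Gantt: | 101 0-7 | 102 7-12 | 105 12-13 | 106 13-17 | 104 17-26 | 103 26-36 |
Completion: 101=7  102=12  103=36  104=26  105=13  106=17
Turnaround = completion − arrival: 101=7, 102=11, 103=32, 104=17, 105=2, 106=5
Total turnaround = 7 + 11 + 32 + 17 + 2 + 5 = 74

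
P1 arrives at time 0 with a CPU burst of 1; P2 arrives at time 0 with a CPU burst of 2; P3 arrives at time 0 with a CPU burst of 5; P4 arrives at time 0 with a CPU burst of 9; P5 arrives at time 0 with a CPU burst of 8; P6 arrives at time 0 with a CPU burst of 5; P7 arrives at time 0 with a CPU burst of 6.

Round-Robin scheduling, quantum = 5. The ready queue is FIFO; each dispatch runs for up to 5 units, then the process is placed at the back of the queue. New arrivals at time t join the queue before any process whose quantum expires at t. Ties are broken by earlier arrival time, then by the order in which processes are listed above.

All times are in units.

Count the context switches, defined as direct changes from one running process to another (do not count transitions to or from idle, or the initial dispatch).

9

Gantt: | P1 0-1 | P2 1-3 | P3 3-8 | P4 8-13 | P5 13-18 | P6 18-23 | P7 23-28 | P4 28-32 | P5 32-35 | P7 35-36 |
Completion: P1=1  P2=3  P3=8  P4=32  P5=35  P6=23  P7=36
Turnaround (C−A): P1=1  P2=3  P3=8  P4=32  P5=35  P6=23  P7=36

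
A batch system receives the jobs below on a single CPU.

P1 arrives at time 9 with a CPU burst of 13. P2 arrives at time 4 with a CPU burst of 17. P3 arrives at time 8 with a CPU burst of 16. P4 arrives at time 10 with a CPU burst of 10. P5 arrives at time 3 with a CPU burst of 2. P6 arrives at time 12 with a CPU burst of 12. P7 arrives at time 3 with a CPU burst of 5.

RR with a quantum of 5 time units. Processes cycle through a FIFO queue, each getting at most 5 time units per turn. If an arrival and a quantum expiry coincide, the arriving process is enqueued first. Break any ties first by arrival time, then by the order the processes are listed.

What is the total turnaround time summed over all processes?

Schedule: | idle 0-3 | P5 3-5 | P7 5-10 | P2 10-15 | P3 15-20 | P1 20-25 | P4 25-30 | P6 30-35 | P2 35-40 | P3 40-45 | P1 45-50 | P4 50-55 | P6 55-60 | P2 60-65 | P3 65-70 | P1 70-73 | P6 73-75 | P2 75-77 | P3 77-78 |
Completion: P1=73  P2=77  P3=78  P4=55  P5=5  P6=75  P7=10
Turnaround = completion − arrival: P1=64, P2=73, P3=70, P4=45, P5=2, P6=63, P7=7
Total turnaround = 64 + 73 + 70 + 45 + 2 + 63 + 7 = 324

324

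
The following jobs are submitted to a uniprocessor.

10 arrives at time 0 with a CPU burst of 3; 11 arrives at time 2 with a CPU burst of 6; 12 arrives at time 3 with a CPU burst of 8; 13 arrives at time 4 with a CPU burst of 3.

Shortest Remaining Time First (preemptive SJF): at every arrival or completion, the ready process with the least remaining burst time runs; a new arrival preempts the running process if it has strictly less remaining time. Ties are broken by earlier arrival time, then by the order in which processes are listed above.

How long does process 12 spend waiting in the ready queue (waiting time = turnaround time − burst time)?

Gantt: | 10 0-3 | 11 3-4 | 13 4-7 | 11 7-12 | 12 12-20 |
Completion: 10=3  11=12  12=20  13=7
Turnaround (C−A): 10=3  11=10  12=17  13=3
Waiting(12) = turnaround − burst = 17 − 8 = 9

9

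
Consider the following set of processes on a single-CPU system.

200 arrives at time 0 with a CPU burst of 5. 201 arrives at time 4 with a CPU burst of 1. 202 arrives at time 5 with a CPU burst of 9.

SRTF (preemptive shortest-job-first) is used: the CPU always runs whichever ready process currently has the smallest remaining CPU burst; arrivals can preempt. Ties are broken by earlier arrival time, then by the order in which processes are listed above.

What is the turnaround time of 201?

2

Timeline: | 200 0-5 | 201 5-6 | 202 6-15 |
Completion: 200=5  201=6  202=15
Turnaround (C−A): 200=5  201=2  202=10
Turnaround(201) = completion − arrival = 6 − 4 = 2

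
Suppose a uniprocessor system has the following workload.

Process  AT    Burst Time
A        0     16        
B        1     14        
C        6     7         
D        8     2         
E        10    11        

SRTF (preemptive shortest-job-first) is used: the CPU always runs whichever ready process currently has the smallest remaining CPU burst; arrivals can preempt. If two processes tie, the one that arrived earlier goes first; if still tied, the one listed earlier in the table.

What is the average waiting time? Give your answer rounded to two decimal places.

11.80

Gantt: | A 0-1 | B 1-6 | C 6-8 | D 8-10 | C 10-15 | B 15-24 | E 24-35 | A 35-50 |
Completion: A=50  B=24  C=15  D=10  E=35
Turnaround (C−A): A=50  B=23  C=9  D=2  E=25
Waiting times: A=34, B=9, C=2, D=0, E=14
Average waiting = (34+9+2+0+14) / 5 = 59/5 = 11.80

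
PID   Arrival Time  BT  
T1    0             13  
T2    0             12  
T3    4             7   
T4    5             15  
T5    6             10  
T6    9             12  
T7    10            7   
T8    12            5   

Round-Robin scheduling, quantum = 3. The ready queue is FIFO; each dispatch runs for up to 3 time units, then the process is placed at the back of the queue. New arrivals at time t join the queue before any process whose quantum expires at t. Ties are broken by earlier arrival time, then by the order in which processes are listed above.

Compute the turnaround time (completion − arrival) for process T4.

Schedule: | T1 0-3 | T2 3-6 | T1 6-9 | T3 9-12 | T4 12-15 | T5 15-18 | T2 18-21 | T6 21-24 | T1 24-27 | T7 27-30 | T8 30-33 | T3 33-36 | T4 36-39 | T5 39-42 | T2 42-45 | T6 45-48 | T1 48-51 | T7 51-54 | T8 54-56 | T3 56-57 | T4 57-60 | T5 60-63 | T2 63-66 | T6 66-69 | T1 69-70 | T7 70-71 | T4 71-74 | T5 74-75 | T6 75-78 | T4 78-81 |
Completion: T1=70  T2=66  T3=57  T4=81  T5=75  T6=78  T7=71  T8=56
Turnaround (C−A): T1=70  T2=66  T3=53  T4=76  T5=69  T6=69  T7=61  T8=44
Turnaround(T4) = completion − arrival = 81 − 5 = 76

76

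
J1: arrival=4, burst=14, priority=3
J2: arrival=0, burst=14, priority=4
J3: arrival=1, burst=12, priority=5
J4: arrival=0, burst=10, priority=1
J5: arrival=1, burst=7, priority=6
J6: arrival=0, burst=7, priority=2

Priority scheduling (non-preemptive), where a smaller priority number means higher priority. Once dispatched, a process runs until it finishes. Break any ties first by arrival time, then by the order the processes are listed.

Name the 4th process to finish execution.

Gantt: | J4 0-10 | J6 10-17 | J1 17-31 | J2 31-45 | J3 45-57 | J5 57-64 |
Completion: J1=31  J2=45  J3=57  J4=10  J5=64  J6=17
Finish order: J4 → J6 → J1 → J2 → J3 → J5

J2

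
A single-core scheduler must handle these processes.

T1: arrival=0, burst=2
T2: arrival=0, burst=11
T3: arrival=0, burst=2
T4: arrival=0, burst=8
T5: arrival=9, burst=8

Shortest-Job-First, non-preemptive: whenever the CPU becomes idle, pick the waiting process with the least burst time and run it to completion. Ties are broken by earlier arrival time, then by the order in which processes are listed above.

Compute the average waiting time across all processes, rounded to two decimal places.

5.80

Timeline: | T1 0-2 | T3 2-4 | T4 4-12 | T5 12-20 | T2 20-31 |
Completion: T1=2  T2=31  T3=4  T4=12  T5=20
Turnaround (C−A): T1=2  T2=31  T3=4  T4=12  T5=11
Waiting times: T1=0, T2=20, T3=2, T4=4, T5=3
Average waiting = (0+20+2+4+3) / 5 = 29/5 = 5.80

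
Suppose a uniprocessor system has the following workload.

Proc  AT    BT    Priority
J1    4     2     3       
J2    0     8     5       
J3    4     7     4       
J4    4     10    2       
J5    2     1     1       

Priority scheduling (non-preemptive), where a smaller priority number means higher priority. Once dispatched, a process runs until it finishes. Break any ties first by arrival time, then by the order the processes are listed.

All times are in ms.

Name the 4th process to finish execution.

J1

Timeline: | J2 0-8 | J5 8-9 | J4 9-19 | J1 19-21 | J3 21-28 |
Completion: J1=21  J2=8  J3=28  J4=19  J5=9
Turnaround (C−A): J1=17  J2=8  J3=24  J4=15  J5=7
Finish order: J2 → J5 → J4 → J1 → J3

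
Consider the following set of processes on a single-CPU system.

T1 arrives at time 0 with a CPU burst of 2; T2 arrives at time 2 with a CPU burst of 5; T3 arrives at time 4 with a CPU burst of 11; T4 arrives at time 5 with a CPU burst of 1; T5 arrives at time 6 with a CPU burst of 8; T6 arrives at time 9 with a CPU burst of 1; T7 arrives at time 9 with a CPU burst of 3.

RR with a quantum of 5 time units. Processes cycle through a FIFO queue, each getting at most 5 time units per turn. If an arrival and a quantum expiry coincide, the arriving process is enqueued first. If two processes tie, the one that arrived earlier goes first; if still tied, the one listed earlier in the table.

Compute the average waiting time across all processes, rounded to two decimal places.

8.29

Gantt: | T1 0-2 | T2 2-7 | T3 7-12 | T4 12-13 | T5 13-18 | T6 18-19 | T7 19-22 | T3 22-27 | T5 27-30 | T3 30-31 |
Completion: T1=2  T2=7  T3=31  T4=13  T5=30  T6=19  T7=22
Turnaround (C−A): T1=2  T2=5  T3=27  T4=8  T5=24  T6=10  T7=13
Waiting times: T1=0, T2=0, T3=16, T4=7, T5=16, T6=9, T7=10
Average waiting = (0+0+16+7+16+9+10) / 7 = 58/7 = 8.29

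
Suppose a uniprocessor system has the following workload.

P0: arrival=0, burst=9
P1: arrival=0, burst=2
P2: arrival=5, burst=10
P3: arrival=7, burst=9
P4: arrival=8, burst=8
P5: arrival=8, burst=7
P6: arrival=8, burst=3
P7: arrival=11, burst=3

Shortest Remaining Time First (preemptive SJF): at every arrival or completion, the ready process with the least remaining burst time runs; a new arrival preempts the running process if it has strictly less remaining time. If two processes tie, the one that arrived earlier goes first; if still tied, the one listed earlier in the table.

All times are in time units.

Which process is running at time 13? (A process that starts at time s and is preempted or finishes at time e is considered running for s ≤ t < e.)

P6

Schedule: | P1 0-2 | P0 2-11 | P6 11-14 | P7 14-17 | P5 17-24 | P4 24-32 | P3 32-41 | P2 41-51 |
Completion: P0=11  P1=2  P2=51  P3=41  P4=32  P5=24  P6=14  P7=17
Turnaround (C−A): P0=11  P1=2  P2=46  P3=34  P4=24  P5=16  P6=6  P7=6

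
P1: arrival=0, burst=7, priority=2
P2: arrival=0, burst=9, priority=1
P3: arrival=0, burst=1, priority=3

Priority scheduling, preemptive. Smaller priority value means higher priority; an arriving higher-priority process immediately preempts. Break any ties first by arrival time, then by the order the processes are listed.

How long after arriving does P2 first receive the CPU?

Schedule: | P2 0-9 | P1 9-16 | P3 16-17 |
Completion: P1=16  P2=9  P3=17
Response(P2) = first start − arrival = 0 − 0 = 0

0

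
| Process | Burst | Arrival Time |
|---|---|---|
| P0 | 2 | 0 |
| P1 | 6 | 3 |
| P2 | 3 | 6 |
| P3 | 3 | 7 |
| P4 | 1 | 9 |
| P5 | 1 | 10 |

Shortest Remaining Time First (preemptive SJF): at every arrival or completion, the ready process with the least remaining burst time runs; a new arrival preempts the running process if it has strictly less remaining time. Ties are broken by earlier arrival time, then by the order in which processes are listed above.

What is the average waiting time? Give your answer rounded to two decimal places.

Gantt: | P0 0-2 | idle 2-3 | P1 3-9 | P4 9-10 | P5 10-11 | P2 11-14 | P3 14-17 |
Completion: P0=2  P1=9  P2=14  P3=17  P4=10  P5=11
Turnaround (C−A): P0=2  P1=6  P2=8  P3=10  P4=1  P5=1
Waiting times: P0=0, P1=0, P2=5, P3=7, P4=0, P5=0
Average waiting = (0+0+5+7+0+0) / 6 = 12/6 = 2.00

2.00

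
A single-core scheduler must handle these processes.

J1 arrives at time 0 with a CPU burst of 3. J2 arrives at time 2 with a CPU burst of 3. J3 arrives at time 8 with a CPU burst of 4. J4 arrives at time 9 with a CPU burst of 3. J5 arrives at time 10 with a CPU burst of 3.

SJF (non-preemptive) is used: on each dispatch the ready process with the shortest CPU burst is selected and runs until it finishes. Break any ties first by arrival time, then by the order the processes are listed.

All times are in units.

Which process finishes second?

J2

Schedule: | J1 0-3 | J2 3-6 | idle 6-8 | J3 8-12 | J4 12-15 | J5 15-18 |
Completion: J1=3  J2=6  J3=12  J4=15  J5=18
Finish order: J1 → J2 → J3 → J4 → J5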